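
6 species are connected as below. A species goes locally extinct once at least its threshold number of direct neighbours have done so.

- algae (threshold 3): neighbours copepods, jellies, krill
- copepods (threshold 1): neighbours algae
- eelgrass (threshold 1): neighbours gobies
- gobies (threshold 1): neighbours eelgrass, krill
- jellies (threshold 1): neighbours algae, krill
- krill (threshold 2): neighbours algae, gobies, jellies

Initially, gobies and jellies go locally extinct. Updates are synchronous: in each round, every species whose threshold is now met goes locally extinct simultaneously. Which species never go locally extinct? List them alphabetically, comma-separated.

Round 1 — gobies, jellies go locally extinct (initial).
Round 2 — checking thresholds:
  algae: 1 of 3 neighbours < 3, not yet.
  eelgrass: 1 of 1 neighbours ≥ 1, goes locally extinct.
  krill: 2 of 3 neighbours ≥ 2, goes locally extinct.
Round 3 — no new extinctions; cascade stops.

algae, copepods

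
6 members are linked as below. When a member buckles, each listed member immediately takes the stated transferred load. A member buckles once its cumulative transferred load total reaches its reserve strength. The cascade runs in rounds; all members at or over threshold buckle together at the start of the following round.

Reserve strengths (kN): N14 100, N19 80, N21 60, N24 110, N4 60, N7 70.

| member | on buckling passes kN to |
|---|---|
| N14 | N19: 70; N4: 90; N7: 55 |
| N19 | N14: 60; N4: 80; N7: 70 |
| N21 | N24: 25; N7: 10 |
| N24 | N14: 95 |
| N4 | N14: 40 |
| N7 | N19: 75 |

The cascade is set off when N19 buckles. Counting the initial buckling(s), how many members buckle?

Round 1 — N19 buckles (initial).
  N14: +60 → 60 < 100
  N4: +80 → 80 ≥ 60
  N7: +70 → 70 ≥ 70
Round 2 — N4, N7 buckle.
  N14: +40 → 100 ≥ 100
Round 3 — N14 buckles.
No further bucklings.

4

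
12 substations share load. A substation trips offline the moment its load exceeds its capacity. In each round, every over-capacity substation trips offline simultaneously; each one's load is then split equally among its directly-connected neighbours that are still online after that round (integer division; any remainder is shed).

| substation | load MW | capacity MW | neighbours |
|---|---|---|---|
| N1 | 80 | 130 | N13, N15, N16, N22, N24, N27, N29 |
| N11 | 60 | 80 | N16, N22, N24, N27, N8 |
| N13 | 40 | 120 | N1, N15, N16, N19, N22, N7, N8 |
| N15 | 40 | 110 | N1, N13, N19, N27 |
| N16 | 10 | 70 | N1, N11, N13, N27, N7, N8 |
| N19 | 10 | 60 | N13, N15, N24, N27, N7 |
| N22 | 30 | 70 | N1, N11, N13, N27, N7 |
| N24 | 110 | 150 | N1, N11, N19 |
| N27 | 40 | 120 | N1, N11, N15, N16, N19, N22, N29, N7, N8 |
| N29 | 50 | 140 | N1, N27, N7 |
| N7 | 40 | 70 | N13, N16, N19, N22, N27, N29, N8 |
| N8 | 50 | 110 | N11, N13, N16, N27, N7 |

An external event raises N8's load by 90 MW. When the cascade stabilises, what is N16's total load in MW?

Round 1 — N8 at 140 > 110. N8 trips offline.
  N8 sheds 140 MW to N11, N13, N16, N27, N7: 28 each.
    N11: 60+28 = 88 > 80
    N13: 40+28 = 68 ≤ 120
    N16: 10+28 = 38 ≤ 70
    N27: 40+28 = 68 ≤ 120
    N7: 40+28 = 68 ≤ 70
Round 2 — N11 trips offline.
  N11 sheds 88 MW to N16, N22, N24, N27: 22 each.
    N16: 38+22 = 60 ≤ 70
    N22: 30+22 = 52 ≤ 70
    N24: 110+22 = 132 ≤ 150
    N27: 68+22 = 90 ≤ 120
No further trips.

60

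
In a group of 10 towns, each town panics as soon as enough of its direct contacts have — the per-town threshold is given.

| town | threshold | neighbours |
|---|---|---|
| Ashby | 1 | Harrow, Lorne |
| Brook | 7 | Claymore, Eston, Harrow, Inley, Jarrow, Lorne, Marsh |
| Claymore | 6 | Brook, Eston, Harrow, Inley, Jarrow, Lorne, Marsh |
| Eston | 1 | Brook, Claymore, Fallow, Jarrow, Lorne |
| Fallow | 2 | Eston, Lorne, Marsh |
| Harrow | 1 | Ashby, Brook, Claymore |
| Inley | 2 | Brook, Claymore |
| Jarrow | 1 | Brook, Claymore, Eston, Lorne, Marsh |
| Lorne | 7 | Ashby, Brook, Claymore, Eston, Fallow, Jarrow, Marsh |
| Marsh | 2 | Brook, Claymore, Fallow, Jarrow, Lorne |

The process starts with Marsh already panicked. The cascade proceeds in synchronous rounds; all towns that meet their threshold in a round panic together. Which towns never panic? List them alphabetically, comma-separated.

Round 1 — Marsh panics (initial).
Round 2 — checking thresholds:
  Brook: 1 of 7 neighbours < 7, holds.
  Claymore: 1 of 7 neighbours < 6, holds.
  Fallow: 1 of 3 neighbours < 2, holds.
  Jarrow: 1 of 5 neighbours ≥ 1, panics.
  Lorne: 1 of 7 neighbours < 7, holds.
Round 3 — checking thresholds:
  Brook: 2 of 7 neighbours < 7, holds.
  Claymore: 2 of 7 neighbours < 6, holds.
  Eston: 1 of 5 neighbours ≥ 1, panics.
  Fallow: 1 of 3 neighbours < 2, holds.
  Lorne: 2 of 7 neighbours < 7, holds.
Round 4 — checking thresholds:
  Brook: 3 of 7 neighbours < 7, holds.
  Claymore: 3 of 7 neighbours < 6, holds.
  Fallow: 2 of 3 neighbours ≥ 2, panics.
  Lorne: 3 of 7 neighbours < 7, holds.
Round 5 — no new panics; cascade stops.

Ashby, Brook, Claymore, Harrow, Inley, Lorne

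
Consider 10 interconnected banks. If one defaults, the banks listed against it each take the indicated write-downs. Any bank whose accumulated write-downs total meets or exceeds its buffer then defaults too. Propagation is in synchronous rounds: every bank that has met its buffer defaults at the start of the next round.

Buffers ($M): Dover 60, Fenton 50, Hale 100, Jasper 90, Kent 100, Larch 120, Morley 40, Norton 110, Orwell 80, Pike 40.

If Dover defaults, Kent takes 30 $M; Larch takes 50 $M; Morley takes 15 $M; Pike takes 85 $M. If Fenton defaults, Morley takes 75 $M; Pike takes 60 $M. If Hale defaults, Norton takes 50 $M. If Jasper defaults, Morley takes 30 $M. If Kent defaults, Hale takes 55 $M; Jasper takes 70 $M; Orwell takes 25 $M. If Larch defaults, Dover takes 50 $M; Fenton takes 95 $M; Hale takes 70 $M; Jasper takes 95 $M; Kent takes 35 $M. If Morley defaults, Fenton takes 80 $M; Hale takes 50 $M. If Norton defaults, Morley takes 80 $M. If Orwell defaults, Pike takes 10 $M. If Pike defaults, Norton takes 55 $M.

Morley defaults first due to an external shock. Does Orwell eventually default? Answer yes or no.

Round 1 — Morley defaults (initial).
  Fenton: +80 → 80 ≥ 50
  Hale: +50 → 50 < 100
Round 2 — Fenton defaults.
  Pike: +60 → 60 ≥ 40
Round 3 — Pike defaults.
  Norton: +55 → 55 < 110
No further defaults.

no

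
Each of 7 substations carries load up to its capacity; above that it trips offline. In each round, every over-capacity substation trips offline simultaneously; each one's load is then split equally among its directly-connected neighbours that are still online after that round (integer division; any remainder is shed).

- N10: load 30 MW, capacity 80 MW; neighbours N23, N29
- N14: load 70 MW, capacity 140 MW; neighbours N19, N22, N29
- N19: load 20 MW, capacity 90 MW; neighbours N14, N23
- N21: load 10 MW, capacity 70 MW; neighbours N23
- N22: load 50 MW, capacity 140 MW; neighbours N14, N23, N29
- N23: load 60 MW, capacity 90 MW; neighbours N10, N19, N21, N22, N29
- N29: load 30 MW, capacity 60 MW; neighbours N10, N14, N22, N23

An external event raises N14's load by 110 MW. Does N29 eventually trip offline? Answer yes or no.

Round 1 — N14 at 180 > 140. N14 trips offline.
  N14 sheds 180 MW to N19, N22, N29: 60 each.
    N19: 20+60 = 80 ≤ 90
    N22: 50+60 = 110 ≤ 140
    N29: 30+60 = 90 > 60
Round 2 — N29 trips offline.
  N29 sheds 90 MW to N10, N22, N23: 30 each.
    N10: 30+30 = 60 ≤ 80
    N22: 110+30 = 140 ≤ 140
    N23: 60+30 = 90 ≤ 90
No further trips.

yes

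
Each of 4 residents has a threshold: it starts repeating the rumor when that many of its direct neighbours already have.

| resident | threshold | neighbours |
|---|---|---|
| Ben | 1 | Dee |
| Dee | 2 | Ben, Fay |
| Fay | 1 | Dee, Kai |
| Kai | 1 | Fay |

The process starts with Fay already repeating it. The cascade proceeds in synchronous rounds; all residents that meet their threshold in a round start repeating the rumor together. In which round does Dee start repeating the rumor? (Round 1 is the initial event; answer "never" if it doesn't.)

never

Round 1 — Fay starts repeating the rumor (initial).
Round 2 — checking thresholds:
  Dee: 1 of 2 neighbours < 2, not yet.
  Kai: 1 of 1 neighbours ≥ 1, starts repeating the rumor.
Round 3 — no new spreads; cascade stops.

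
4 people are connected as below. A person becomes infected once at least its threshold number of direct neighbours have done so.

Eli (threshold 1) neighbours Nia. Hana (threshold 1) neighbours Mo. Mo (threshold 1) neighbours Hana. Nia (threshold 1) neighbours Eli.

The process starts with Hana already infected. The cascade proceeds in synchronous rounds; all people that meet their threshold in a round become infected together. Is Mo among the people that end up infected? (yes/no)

Round 1 — Hana becomes infected (initial).
Round 2 — checking thresholds:
  Mo: 1 of 1 neighbours ≥ 1, becomes infected.
Round 3 — no new infections; cascade stops.

yes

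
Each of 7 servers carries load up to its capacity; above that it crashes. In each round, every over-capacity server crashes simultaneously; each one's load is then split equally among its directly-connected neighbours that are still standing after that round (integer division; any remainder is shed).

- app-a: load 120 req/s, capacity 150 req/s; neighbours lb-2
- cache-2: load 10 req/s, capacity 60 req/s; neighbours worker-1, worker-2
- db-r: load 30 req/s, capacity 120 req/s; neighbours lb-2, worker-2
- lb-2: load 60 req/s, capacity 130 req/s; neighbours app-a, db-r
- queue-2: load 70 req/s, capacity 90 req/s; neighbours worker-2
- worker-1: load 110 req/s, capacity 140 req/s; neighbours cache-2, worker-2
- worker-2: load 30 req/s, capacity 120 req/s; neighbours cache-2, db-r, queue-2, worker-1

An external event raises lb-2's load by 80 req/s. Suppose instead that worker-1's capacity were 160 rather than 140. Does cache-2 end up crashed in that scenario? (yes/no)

no

With worker-1's capacity at 160:
Round 1 — lb-2 at 140 > 130. lb-2 crashes.
  lb-2 sheds 140 req/s to app-a, db-r: 70 each.
    app-a: 120+70 = 190 > 150
    db-r: 30+70 = 100 ≤ 120
Round 2 — app-a crashes.
  app-a sheds 190 req/s: no online neighbours, lost.
No further crashes.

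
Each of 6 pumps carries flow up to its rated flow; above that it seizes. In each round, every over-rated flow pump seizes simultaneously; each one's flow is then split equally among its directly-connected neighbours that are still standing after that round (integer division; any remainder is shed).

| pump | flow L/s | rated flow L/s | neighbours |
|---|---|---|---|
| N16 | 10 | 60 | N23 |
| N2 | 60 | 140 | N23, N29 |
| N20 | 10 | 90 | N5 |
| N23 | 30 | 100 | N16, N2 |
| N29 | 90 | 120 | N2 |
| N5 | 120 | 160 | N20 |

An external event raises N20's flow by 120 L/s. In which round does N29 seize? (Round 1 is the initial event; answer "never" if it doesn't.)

Round 1 — N20 at 130 > 90. N20 seizes.
  N20 sheds 130 L/s to N5: 130 each.
    N5: 120+130 = 250 > 160
Round 2 — N5 seizes.
  N5 sheds 250 L/s: no online neighbours, lost.
No further seizures.

never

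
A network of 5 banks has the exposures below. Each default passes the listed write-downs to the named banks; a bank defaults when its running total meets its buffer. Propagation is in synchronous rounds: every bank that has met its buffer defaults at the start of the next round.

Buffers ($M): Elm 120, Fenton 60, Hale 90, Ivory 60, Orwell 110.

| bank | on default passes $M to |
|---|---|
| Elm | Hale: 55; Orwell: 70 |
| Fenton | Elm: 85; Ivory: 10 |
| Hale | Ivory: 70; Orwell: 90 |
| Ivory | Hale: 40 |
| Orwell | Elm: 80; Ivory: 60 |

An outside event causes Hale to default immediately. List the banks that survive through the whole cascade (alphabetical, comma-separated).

Elm, Fenton, Orwell

Round 1 — Hale defaults (initial).
  Ivory: +70 → 70 ≥ 60
  Orwell: +90 → 90 < 110
Round 2 — Ivory defaults.
No further defaults.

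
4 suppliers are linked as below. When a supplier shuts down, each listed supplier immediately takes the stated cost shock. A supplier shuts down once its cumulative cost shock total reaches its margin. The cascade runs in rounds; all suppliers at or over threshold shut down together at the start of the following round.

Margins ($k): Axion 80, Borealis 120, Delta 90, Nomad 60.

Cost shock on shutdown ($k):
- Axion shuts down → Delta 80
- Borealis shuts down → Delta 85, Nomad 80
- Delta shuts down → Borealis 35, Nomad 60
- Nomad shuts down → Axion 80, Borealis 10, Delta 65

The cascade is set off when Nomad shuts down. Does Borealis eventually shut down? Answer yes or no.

Round 1 — Nomad shuts down (initial).
  Axion: +80 → 80 ≥ 80
  Borealis: +10 → 10 < 120
  Delta: +65 → 65 < 90
Round 2 — Axion shuts down.
  Delta: +80 → 145 ≥ 90
Round 3 — Delta shuts down.
  Borealis: +35 → 45 < 120
No further shutdowns.

no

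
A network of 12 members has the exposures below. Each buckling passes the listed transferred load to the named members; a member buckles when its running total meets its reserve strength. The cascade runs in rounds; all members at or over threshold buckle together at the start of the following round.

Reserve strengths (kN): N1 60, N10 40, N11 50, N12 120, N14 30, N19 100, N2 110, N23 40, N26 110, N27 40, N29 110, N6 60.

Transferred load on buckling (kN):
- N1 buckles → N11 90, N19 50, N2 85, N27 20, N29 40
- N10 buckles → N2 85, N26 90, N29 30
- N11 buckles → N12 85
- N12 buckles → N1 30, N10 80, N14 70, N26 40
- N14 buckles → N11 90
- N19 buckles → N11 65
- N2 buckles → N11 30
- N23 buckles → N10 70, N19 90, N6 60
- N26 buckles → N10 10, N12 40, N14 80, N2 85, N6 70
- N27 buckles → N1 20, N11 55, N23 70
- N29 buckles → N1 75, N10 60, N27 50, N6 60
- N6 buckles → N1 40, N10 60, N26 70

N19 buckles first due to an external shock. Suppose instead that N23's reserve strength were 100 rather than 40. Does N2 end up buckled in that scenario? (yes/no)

no

With N23's reserve strength at 100:
Round 1 — N19 buckles (initial).
  N11: +65 → 65 ≥ 50
Round 2 — N11 buckles.
  N12: +85 → 85 < 120
No further bucklings.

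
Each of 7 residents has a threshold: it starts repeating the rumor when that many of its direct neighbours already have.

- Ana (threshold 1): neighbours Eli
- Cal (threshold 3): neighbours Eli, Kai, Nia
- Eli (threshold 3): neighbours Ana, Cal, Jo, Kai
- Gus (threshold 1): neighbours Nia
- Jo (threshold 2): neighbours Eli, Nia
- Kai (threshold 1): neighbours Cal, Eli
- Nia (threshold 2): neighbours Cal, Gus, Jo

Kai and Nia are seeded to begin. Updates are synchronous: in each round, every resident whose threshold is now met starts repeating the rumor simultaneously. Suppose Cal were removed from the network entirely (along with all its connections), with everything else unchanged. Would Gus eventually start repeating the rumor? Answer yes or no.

yes

With Cal removed:
Round 1 — Kai, Nia start repeating the rumor (initial).
Round 2 — checking thresholds:
  Eli: 1 of 3 neighbours < 3, below threshold.
  Gus: 1 of 1 neighbours ≥ 1, starts repeating the rumor.
  Jo: 1 of 2 neighbours < 2, below threshold.
Round 3 — no new spreads; cascade stops.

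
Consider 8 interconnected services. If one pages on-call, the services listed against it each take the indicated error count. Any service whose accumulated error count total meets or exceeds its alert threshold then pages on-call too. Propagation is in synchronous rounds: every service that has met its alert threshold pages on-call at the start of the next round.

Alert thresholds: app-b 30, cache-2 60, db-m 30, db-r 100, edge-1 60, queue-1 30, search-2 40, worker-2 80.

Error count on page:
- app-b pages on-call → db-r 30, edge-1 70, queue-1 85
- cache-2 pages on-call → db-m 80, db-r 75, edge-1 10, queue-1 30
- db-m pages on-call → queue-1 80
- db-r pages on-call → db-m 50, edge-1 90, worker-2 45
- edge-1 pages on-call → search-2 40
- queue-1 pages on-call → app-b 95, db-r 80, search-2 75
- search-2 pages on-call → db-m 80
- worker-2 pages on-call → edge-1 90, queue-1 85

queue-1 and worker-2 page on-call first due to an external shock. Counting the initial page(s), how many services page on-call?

7

Round 1 — queue-1, worker-2 page on-call (initial).
  app-b: +95 → 95 ≥ 30
  db-r: +80 → 80 < 100
  edge-1: +90 → 90 ≥ 60
  search-2: +75 → 75 ≥ 40
Round 2 — app-b, edge-1, search-2 page on-call.
  db-m: +80 → 80 ≥ 30
  db-r: +30 → 110 ≥ 100
Round 3 — db-m, db-r page on-call.
No further pages.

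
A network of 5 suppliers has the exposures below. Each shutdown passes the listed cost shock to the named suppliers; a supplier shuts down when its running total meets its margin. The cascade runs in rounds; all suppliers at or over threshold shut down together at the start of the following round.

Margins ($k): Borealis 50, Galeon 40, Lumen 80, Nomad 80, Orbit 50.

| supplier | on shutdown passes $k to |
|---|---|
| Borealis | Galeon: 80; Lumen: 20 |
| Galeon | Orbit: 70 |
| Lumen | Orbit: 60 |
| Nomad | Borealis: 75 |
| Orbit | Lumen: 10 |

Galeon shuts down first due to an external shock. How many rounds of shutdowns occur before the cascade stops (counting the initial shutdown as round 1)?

Round 1 — Galeon shuts down (initial).
  Orbit: +70 → 70 ≥ 50
Round 2 — Orbit shuts down.
  Lumen: +10 → 10 < 80
No further shutdowns.

2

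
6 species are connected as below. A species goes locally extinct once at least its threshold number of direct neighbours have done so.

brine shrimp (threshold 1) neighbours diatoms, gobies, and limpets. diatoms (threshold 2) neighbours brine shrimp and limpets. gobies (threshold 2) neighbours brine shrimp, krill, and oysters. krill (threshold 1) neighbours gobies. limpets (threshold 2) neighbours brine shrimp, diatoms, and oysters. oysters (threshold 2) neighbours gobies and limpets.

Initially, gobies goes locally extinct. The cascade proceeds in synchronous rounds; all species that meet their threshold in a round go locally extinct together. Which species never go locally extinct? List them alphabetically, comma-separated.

Round 1 — gobies goes locally extinct (initial).
Round 2 — checking thresholds:
  brine shrimp: 1 of 3 neighbours ≥ 1, goes locally extinct.
  krill: 1 of 1 neighbours ≥ 1, goes locally extinct.
  oysters: 1 of 2 neighbours < 2, holds.
Round 3 — no new extinctions; cascade stops.

diatoms, limpets, oysters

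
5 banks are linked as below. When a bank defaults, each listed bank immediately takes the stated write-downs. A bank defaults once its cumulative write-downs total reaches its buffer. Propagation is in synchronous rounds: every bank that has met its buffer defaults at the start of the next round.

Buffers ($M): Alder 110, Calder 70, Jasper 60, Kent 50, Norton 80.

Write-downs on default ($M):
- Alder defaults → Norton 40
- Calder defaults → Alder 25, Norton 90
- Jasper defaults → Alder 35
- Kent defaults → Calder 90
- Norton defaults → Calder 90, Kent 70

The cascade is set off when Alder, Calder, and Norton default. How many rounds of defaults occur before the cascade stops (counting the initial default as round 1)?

Round 1 — Alder, Calder, Norton default (initial).
  Kent: +70 → 70 ≥ 50
Round 2 — Kent defaults.
No further defaults.

2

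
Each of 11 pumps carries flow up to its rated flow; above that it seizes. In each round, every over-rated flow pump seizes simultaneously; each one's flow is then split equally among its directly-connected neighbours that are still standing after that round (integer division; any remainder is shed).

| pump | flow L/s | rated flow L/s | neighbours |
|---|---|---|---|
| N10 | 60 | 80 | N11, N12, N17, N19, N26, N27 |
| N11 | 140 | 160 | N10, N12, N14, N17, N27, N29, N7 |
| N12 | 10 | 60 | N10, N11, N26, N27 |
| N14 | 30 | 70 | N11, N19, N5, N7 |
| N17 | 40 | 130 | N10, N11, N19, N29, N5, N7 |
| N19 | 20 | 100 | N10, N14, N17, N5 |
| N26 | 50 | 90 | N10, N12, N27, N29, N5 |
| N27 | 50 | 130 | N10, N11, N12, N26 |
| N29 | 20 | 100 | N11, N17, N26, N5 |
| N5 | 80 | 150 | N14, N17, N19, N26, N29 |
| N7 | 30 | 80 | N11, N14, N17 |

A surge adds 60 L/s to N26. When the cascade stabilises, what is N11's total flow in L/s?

Round 1 — N26 at 110 > 90. N26 seizes.
  N26 sheds 110 L/s to N10, N12, N27, N29, N5: 22 each.
    N10: 60+22 = 82 > 80
    N12: 10+22 = 32 ≤ 60
    N27: 50+22 = 72 ≤ 130
    N29: 20+22 = 42 ≤ 100
    N5: 80+22 = 102 ≤ 150
Round 2 — N10 seizes.
  N10 sheds 82 L/s to N11, N12, N17, N19, N27: 16 each (2 lost).
    N11: 140+16 = 156 ≤ 160
    N12: 32+16 = 48 ≤ 60
    N17: 40+16 = 56 ≤ 130
    N19: 20+16 = 36 ≤ 100
    N27: 72+16 = 88 ≤ 130
No further seizures.

156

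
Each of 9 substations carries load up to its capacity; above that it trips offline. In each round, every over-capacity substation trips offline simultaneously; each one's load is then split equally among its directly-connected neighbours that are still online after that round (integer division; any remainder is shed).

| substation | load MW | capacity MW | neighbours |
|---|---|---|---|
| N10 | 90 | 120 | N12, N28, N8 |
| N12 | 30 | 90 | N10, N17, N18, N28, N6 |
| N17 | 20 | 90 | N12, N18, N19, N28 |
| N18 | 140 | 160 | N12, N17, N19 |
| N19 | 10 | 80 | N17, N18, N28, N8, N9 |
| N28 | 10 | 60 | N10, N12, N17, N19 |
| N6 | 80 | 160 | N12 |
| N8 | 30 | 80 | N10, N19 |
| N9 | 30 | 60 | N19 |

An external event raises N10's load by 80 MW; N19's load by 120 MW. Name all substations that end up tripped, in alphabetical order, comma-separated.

N10, N12, N17, N18, N19, N28, N6, N8

Round 1 — N10 at 170 > 120; N19 at 130 > 80. N10, N19 trip offline.
  N10 sheds 170 MW to N12, N28, N8: 56 each (2 lost).
    N12: 30+56 = 86 ≤ 90
    N28: 10+56 = 66 > 60
    N8: 30+56 = 86 > 80
  N19 sheds 130 MW to N17, N18, N28, N8, N9: 26 each.
    N17: 20+26 = 46 ≤ 90
    N18: 140+26 = 166 > 160
    N28: 66+26 = 92 > 60
    N8: 86+26 = 112 > 80
    N9: 30+26 = 56 ≤ 60
Round 2 — N18, N28, N8 trip offline.
  N18 sheds 166 MW to N12, N17: 83 each.
    N12: 86+83 = 169 > 90
    N17: 46+83 = 129 > 90
  N28 sheds 92 MW to N12, N17: 46 each.
    N12: 169+46 = 215 > 90
    N17: 129+46 = 175 > 90
  N8 sheds 112 MW: no online neighbours, lost.
Round 3 — N12, N17 trip offline.
  N12 sheds 215 MW to N6: 215 each.
    N6: 80+215 = 295 > 160
  N17 sheds 175 MW: no online neighbours, lost.
Round 4 — N6 trips offline.
  N6 sheds 295 MW: no online neighbours, lost.
No further trips.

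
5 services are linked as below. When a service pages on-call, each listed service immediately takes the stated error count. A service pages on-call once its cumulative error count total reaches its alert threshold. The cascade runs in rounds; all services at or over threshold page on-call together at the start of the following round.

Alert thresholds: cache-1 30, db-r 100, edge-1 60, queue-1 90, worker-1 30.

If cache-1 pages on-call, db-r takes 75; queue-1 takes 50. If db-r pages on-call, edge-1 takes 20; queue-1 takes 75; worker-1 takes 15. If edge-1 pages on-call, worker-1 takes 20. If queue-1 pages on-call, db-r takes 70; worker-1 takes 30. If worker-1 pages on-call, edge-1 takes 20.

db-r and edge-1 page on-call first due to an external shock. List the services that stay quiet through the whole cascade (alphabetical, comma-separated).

Round 1 — db-r, edge-1 page on-call (initial).
  queue-1: +75 → 75 < 90
  worker-1: +15+20 → 35 ≥ 30
Round 2 — worker-1 pages on-call.
No further pages.

cache-1, queue-1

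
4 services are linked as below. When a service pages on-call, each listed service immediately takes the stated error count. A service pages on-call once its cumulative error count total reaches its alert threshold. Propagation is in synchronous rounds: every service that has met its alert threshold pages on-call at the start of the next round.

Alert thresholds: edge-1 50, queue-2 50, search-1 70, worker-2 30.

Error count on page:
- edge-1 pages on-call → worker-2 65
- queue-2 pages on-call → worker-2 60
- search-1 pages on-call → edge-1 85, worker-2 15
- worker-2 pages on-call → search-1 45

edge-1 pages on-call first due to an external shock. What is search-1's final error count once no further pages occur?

Round 1 — edge-1 pages on-call (initial).
  worker-2: +65 → 65 ≥ 30
Round 2 — worker-2 pages on-call.
  search-1: +45 → 45 < 70
No further pages.

45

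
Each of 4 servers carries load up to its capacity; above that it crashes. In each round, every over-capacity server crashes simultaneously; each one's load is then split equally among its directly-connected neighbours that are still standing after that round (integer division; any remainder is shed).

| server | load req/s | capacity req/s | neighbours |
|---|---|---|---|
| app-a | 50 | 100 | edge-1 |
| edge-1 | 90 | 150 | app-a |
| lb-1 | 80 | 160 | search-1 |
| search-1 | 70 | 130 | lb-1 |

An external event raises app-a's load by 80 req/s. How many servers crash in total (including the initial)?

2

Round 1 — app-a at 130 > 100. app-a crashes.
  app-a sheds 130 req/s to edge-1: 130 each.
    edge-1: 90+130 = 220 > 150
Round 2 — edge-1 crashes.
  edge-1 sheds 220 req/s: no online neighbours, lost.
No further crashes.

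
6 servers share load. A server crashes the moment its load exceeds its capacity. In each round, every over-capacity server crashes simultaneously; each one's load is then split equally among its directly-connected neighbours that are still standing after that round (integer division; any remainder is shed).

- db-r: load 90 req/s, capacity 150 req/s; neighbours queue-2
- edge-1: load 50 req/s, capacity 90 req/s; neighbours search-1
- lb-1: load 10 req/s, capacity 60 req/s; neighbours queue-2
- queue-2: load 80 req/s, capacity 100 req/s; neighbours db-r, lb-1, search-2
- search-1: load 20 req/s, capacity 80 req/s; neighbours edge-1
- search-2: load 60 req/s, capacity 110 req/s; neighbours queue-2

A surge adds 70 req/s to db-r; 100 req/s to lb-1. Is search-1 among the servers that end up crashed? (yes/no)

no

Round 1 — db-r at 160 > 150; lb-1 at 110 > 60. db-r, lb-1 crash.
  db-r sheds 160 req/s to queue-2: 160 each.
    queue-2: 80+160 = 240 > 100
  lb-1 sheds 110 req/s to queue-2: 110 each.
    queue-2: 240+110 = 350 > 100
Round 2 — queue-2 crashes.
  queue-2 sheds 350 req/s to search-2: 350 each.
    search-2: 60+350 = 410 > 110
Round 3 — search-2 crashes.
  search-2 sheds 410 req/s: no online neighbours, lost.
No further crashes.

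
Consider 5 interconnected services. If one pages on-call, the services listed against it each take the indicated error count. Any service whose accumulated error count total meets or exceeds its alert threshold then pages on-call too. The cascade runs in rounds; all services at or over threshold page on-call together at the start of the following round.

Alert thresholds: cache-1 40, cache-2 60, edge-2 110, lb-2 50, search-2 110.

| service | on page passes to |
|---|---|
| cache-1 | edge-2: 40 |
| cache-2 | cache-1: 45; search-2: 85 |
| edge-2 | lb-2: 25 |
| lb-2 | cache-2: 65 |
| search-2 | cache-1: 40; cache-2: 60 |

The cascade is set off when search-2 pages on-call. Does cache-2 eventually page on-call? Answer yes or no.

Round 1 — search-2 pages on-call (initial).
  cache-1: +40 → 40 ≥ 40
  cache-2: +60 → 60 ≥ 60
Round 2 — cache-1, cache-2 page on-call.
  edge-2: +40 → 40 < 110
No further pages.

yes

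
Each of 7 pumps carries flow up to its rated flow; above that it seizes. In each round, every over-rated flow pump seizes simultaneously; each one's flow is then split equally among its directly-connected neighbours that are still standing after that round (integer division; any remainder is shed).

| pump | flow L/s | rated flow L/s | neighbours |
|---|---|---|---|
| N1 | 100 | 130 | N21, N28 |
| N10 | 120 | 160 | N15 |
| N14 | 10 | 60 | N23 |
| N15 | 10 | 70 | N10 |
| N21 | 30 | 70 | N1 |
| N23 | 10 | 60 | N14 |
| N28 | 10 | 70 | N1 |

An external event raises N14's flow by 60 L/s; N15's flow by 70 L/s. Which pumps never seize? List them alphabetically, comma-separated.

N1, N21, N28

Round 1 — N14 at 70 > 60; N15 at 80 > 70. N14, N15 seize.
  N14 sheds 70 L/s to N23: 70 each.
    N23: 10+70 = 80 > 60
  N15 sheds 80 L/s to N10: 80 each.
    N10: 120+80 = 200 > 160
Round 2 — N10, N23 seize.
  N10 sheds 200 L/s: no online neighbours, lost.
  N23 sheds 80 L/s: no online neighbours, lost.
No further seizures.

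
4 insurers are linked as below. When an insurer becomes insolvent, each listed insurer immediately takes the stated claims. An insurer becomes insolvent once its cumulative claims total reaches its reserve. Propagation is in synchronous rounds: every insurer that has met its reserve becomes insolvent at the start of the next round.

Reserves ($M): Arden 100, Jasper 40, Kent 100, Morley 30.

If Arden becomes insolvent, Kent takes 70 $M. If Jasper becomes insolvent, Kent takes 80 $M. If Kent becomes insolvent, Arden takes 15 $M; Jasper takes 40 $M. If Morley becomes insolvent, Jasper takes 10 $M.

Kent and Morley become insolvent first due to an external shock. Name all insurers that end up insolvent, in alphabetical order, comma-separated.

Round 1 — Kent, Morley become insolvent (initial).
  Arden: +15 → 15 < 100
  Jasper: +40+10 → 50 ≥ 40
Round 2 — Jasper becomes insolvent.
No further insolvencies.

Jasper, Kent, Morley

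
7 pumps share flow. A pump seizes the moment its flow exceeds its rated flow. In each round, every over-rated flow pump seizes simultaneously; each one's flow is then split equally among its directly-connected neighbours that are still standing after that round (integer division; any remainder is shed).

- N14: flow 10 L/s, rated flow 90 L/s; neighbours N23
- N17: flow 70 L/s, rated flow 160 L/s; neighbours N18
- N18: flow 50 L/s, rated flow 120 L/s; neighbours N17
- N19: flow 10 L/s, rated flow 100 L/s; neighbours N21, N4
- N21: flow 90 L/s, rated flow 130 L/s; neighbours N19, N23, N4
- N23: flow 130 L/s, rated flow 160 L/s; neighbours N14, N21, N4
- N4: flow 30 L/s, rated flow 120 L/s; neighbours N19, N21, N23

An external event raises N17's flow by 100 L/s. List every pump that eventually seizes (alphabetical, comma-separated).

Round 1 — N17 at 170 > 160. N17 seizes.
  N17 sheds 170 L/s to N18: 170 each.
    N18: 50+170 = 220 > 120
Round 2 — N18 seizes.
  N18 sheds 220 L/s: no online neighbours, lost.
No further seizures.

N17, N18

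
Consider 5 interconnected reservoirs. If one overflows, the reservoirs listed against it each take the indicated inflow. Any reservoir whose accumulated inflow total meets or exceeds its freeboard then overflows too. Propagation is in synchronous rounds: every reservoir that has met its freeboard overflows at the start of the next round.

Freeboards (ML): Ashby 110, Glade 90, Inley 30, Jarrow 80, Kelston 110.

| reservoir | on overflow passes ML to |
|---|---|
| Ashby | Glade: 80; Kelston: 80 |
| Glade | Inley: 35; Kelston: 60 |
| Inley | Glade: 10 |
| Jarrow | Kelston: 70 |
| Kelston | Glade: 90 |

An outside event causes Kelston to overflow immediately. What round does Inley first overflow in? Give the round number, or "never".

Round 1 — Kelston overflows (initial).
  Glade: +90 → 90 ≥ 90
Round 2 — Glade overflows.
  Inley: +35 → 35 ≥ 30
Round 3 — Inley overflows.
No further overflows.

3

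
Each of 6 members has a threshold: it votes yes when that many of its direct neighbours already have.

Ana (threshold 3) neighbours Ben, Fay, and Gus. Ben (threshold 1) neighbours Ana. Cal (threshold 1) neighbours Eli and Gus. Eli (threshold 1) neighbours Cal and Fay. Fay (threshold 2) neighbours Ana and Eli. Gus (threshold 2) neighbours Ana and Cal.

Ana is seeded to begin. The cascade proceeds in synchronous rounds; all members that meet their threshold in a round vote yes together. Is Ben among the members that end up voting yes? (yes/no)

yes

Round 1 — Ana votes yes (initial).
Round 2 — checking thresholds:
  Ben: 1 of 1 neighbours ≥ 1, votes yes.
  Fay: 1 of 2 neighbours < 2, holds.
  Gus: 1 of 2 neighbours < 2, holds.
Round 3 — no new yes votes; cascade stops.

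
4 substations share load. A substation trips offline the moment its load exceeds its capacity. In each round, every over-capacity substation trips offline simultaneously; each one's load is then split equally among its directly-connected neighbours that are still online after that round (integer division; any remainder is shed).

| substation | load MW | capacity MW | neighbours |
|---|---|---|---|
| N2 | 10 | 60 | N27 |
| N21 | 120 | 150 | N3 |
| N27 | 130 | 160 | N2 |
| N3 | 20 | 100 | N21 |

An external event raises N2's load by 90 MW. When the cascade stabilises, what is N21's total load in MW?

Round 1 — N2 at 100 > 60. N2 trips offline.
  N2 sheds 100 MW to N27: 100 each.
    N27: 130+100 = 230 > 160
Round 2 — N27 trips offline.
  N27 sheds 230 MW: no online neighbours, lost.
No further trips.

120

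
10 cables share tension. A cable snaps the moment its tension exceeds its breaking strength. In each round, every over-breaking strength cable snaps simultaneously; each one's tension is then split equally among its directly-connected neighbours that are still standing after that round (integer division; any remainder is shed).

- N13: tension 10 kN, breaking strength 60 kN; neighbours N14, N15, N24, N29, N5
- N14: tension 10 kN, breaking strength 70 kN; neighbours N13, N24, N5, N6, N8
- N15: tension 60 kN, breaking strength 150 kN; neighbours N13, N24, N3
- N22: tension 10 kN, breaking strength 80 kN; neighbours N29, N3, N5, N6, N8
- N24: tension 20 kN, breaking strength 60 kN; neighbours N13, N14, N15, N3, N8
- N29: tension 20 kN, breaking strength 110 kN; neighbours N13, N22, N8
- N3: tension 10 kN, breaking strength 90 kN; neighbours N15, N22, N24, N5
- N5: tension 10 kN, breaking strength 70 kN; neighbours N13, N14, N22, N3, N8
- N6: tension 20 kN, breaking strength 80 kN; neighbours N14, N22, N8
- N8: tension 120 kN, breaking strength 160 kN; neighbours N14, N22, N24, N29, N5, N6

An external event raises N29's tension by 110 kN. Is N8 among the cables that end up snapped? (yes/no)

yes

Round 1 — N29 at 130 > 110. N29 snaps.
  N29 sheds 130 kN to N13, N22, N8: 43 each (1 lost).
    N13: 10+43 = 53 ≤ 60
    N22: 10+43 = 53 ≤ 80
    N8: 120+43 = 163 > 160
Round 2 — N8 snaps.
  N8 sheds 163 kN to N14, N22, N24, N5, N6: 32 each (3 lost).
    N14: 10+32 = 42 ≤ 70
    N22: 53+32 = 85 > 80
    N24: 20+32 = 52 ≤ 60
    N5: 10+32 = 42 ≤ 70
    N6: 20+32 = 52 ≤ 80
Round 3 — N22 snaps.
  N22 sheds 85 kN to N3, N5, N6: 28 each (1 lost).
    N3: 10+28 = 38 ≤ 90
    N5: 42+28 = 70 ≤ 70
    N6: 52+28 = 80 ≤ 80
No further breaks.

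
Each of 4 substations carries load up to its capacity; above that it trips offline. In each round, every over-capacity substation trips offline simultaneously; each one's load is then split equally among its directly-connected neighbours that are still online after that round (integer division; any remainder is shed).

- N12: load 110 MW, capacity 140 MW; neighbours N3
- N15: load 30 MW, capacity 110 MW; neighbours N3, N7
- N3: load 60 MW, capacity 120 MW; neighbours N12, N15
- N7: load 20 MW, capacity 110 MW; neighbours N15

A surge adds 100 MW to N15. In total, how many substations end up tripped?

Round 1 — N15 at 130 > 110. N15 trips offline.
  N15 sheds 130 MW to N3, N7: 65 each.
    N3: 60+65 = 125 > 120
    N7: 20+65 = 85 ≤ 110
Round 2 — N3 trips offline.
  N3 sheds 125 MW to N12: 125 each.
    N12: 110+125 = 235 > 140
Round 3 — N12 trips offline.
  N12 sheds 235 MW: no online neighbours, lost.
No further trips.

3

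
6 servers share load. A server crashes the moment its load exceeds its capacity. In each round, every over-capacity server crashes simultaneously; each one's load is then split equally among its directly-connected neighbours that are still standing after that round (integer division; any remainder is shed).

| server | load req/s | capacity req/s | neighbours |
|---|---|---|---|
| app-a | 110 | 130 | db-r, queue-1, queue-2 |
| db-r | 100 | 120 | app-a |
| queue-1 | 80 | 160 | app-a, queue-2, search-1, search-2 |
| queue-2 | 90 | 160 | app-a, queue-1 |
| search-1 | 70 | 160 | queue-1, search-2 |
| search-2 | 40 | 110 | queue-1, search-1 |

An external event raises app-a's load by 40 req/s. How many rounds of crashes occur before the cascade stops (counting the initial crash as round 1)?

Round 1 — app-a at 150 > 130. app-a crashes.
  app-a sheds 150 req/s to db-r, queue-1, queue-2: 50 each.
    db-r: 100+50 = 150 > 120
    queue-1: 80+50 = 130 ≤ 160
    queue-2: 90+50 = 140 ≤ 160
Round 2 — db-r crashes.
  db-r sheds 150 req/s: no online neighbours, lost.
No further crashes.

2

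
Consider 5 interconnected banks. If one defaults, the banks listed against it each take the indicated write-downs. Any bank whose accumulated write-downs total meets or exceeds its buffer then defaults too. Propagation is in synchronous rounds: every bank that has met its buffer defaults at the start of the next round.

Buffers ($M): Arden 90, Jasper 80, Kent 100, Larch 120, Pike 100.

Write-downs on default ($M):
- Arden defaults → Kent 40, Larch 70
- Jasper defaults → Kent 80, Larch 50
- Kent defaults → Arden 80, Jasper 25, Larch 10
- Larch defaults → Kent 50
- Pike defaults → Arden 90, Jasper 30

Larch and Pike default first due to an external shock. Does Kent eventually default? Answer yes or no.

no

Round 1 — Larch, Pike default (initial).
  Arden: +90 → 90 ≥ 90
  Jasper: +30 → 30 < 80
  Kent: +50 → 50 < 100
Round 2 — Arden defaults.
  Kent: +40 → 90 < 100
No further defaults.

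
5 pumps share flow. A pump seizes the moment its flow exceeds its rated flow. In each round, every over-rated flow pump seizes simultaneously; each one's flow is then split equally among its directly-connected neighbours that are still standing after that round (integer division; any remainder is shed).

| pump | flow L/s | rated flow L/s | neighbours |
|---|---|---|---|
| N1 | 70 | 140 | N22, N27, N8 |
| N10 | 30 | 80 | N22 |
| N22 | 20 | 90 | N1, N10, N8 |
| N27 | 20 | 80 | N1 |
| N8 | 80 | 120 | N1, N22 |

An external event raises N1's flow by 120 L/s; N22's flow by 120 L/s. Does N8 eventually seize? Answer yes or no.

Round 1 — N1 at 190 > 140; N22 at 140 > 90. N1, N22 seize.
  N1 sheds 190 L/s to N27, N8: 95 each.
    N27: 20+95 = 115 > 80
    N8: 80+95 = 175 > 120
  N22 sheds 140 L/s to N10, N8: 70 each.
    N10: 30+70 = 100 > 80
    N8: 175+70 = 245 > 120
Round 2 — N10, N27, N8 seize.
  N10 sheds 100 L/s: no online neighbours, lost.
  N27 sheds 115 L/s: no online neighbours, lost.
  N8 sheds 245 L/s: no online neighbours, lost.
No further seizures.

yes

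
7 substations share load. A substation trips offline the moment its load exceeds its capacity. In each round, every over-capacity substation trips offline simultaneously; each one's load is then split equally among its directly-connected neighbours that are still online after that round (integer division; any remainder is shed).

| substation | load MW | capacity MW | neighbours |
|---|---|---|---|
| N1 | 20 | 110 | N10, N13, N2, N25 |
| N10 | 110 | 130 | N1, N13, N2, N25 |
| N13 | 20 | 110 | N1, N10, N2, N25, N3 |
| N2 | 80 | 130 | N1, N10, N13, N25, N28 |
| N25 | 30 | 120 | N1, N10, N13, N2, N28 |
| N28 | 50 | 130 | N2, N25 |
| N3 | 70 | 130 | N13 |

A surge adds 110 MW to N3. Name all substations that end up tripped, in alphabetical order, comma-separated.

Round 1 — N3 at 180 > 130. N3 trips offline.
  N3 sheds 180 MW to N13: 180 each.
    N13: 20+180 = 200 > 110
Round 2 — N13 trips offline.
  N13 sheds 200 MW to N1, N10, N2, N25: 50 each.
    N1: 20+50 = 70 ≤ 110
    N10: 110+50 = 160 > 130
    N2: 80+50 = 130 ≤ 130
    N25: 30+50 = 80 ≤ 120
Round 3 — N10 trips offline.
  N10 sheds 160 MW to N1, N2, N25: 53 each (1 lost).
    N1: 70+53 = 123 > 110
    N2: 130+53 = 183 > 130
    N25: 80+53 = 133 > 120
Round 4 — N1, N2, N25 trip offline.
  N1 sheds 123 MW: no online neighbours, lost.
  N2 sheds 183 MW to N28: 183 each.
    N28: 50+183 = 233 > 130
  N25 sheds 133 MW to N28: 133 each.
    N28: 233+133 = 366 > 130
Round 5 — N28 trips offline.
  N28 sheds 366 MW: no online neighbours, lost.
No further trips.

N1, N10, N13, N2, N25, N28, N3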